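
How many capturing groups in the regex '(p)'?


To count capturing groups, count each '(' that starts a group.
Pattern: '(p)'
Walking through the pattern:
  Position 0: '(' -> group #1
Total capturing groups: 1

1


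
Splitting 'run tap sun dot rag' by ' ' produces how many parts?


Splitting by ' ' breaks the string at each occurrence of the separator.
Text: 'run tap sun dot rag'
Parts after split:
  Part 1: 'run'
  Part 2: 'tap'
  Part 3: 'sun'
  Part 4: 'dot'
  Part 5: 'rag'
Total parts: 5

5


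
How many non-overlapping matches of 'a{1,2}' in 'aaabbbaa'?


Pattern 'a{1,2}' matches between 1 and 2 consecutive a's (greedy).
String: 'aaabbbaa'
Finding runs of a's and applying greedy matching:
  Run at pos 0: 'aaa' (length 3)
  Run at pos 6: 'aa' (length 2)
Matches: ['aa', 'a', 'aa']
Count: 3

3


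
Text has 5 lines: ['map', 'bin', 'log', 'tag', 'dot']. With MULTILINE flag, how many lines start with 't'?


With MULTILINE flag, ^ matches the start of each line.
Lines: ['map', 'bin', 'log', 'tag', 'dot']
Checking which lines start with 't':
  Line 1: 'map' -> no
  Line 2: 'bin' -> no
  Line 3: 'log' -> no
  Line 4: 'tag' -> MATCH
  Line 5: 'dot' -> no
Matching lines: ['tag']
Count: 1

1


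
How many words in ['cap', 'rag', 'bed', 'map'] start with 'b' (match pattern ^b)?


Pattern ^b anchors to start of word. Check which words begin with 'b':
  'cap' -> no
  'rag' -> no
  'bed' -> MATCH (starts with 'b')
  'map' -> no
Matching words: ['bed']
Count: 1

1


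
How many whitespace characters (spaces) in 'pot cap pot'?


\s matches whitespace characters (spaces, tabs, etc.).
Text: 'pot cap pot'
This text has 3 words separated by spaces.
Number of spaces = number of words - 1 = 3 - 1 = 2

2


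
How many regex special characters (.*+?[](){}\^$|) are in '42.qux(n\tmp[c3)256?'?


Regex special characters are: . * + ? [ ] ( ) { } \ ^ $ |
Scanning '42.qux(n\tmp[c3)256?':
  pos 2: '.' -> SPECIAL
  pos 6: '(' -> SPECIAL
  pos 8: '\' -> SPECIAL
  pos 12: '[' -> SPECIAL
  pos 15: ')' -> SPECIAL
  pos 19: '?' -> SPECIAL
Special chars found: ['.', '(', '\\', '[', ')', '?']
Total: 6

6


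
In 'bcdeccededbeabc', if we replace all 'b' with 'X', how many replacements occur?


re.sub('b', 'X', text) replaces every occurrence of 'b' with 'X'.
Text: 'bcdeccededbeabc'
Scanning for 'b':
  pos 0: 'b' -> replacement #1
  pos 10: 'b' -> replacement #2
  pos 13: 'b' -> replacement #3
Total replacements: 3

3


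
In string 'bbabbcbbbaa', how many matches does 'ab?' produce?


Pattern 'ab?' matches 'a' optionally followed by 'b'.
String: 'bbabbcbbbaa'
Scanning left to right for 'a' then checking next char:
  Match 1: 'ab' (a followed by b)
  Match 2: 'a' (a not followed by b)
  Match 3: 'a' (a not followed by b)
Total matches: 3

3


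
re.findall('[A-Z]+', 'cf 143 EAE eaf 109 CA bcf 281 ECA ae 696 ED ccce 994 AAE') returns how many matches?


Pattern '[A-Z]+' finds one or more uppercase letters.
Text: 'cf 143 EAE eaf 109 CA bcf 281 ECA ae 696 ED ccce 994 AAE'
Scanning for matches:
  Match 1: 'EAE'
  Match 2: 'CA'
  Match 3: 'ECA'
  Match 4: 'ED'
  Match 5: 'AAE'
Total matches: 5

5


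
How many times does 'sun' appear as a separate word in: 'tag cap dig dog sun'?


Scanning each word for exact match 'sun':
  Word 1: 'tag' -> no
  Word 2: 'cap' -> no
  Word 3: 'dig' -> no
  Word 4: 'dog' -> no
  Word 5: 'sun' -> MATCH
Total matches: 1

1


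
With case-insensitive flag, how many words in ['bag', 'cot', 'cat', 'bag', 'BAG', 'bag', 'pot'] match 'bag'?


Case-insensitive matching: compare each word's lowercase form to 'bag'.
  'bag' -> lower='bag' -> MATCH
  'cot' -> lower='cot' -> no
  'cat' -> lower='cat' -> no
  'bag' -> lower='bag' -> MATCH
  'BAG' -> lower='bag' -> MATCH
  'bag' -> lower='bag' -> MATCH
  'pot' -> lower='pot' -> no
Matches: ['bag', 'bag', 'BAG', 'bag']
Count: 4

4


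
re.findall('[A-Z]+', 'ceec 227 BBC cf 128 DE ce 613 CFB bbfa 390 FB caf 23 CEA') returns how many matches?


Pattern '[A-Z]+' finds one or more uppercase letters.
Text: 'ceec 227 BBC cf 128 DE ce 613 CFB bbfa 390 FB caf 23 CEA'
Scanning for matches:
  Match 1: 'BBC'
  Match 2: 'DE'
  Match 3: 'CFB'
  Match 4: 'FB'
  Match 5: 'CEA'
Total matches: 5

5


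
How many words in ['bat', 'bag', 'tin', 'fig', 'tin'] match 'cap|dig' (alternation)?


Alternation 'cap|dig' matches either 'cap' or 'dig'.
Checking each word:
  'bat' -> no
  'bag' -> no
  'tin' -> no
  'fig' -> no
  'tin' -> no
Matches: []
Count: 0

0


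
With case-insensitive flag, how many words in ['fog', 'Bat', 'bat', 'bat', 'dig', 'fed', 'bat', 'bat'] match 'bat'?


Case-insensitive matching: compare each word's lowercase form to 'bat'.
  'fog' -> lower='fog' -> no
  'Bat' -> lower='bat' -> MATCH
  'bat' -> lower='bat' -> MATCH
  'bat' -> lower='bat' -> MATCH
  'dig' -> lower='dig' -> no
  'fed' -> lower='fed' -> no
  'bat' -> lower='bat' -> MATCH
  'bat' -> lower='bat' -> MATCH
Matches: ['Bat', 'bat', 'bat', 'bat', 'bat']
Count: 5

5


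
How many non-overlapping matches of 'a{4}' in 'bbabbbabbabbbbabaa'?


Pattern 'a{4}' matches exactly 4 consecutive a's (greedy, non-overlapping).
String: 'bbabbbabbabbbbabaa'
Scanning for runs of a's:
  Run at pos 2: 'a' (length 1) -> 0 match(es)
  Run at pos 6: 'a' (length 1) -> 0 match(es)
  Run at pos 9: 'a' (length 1) -> 0 match(es)
  Run at pos 14: 'a' (length 1) -> 0 match(es)
  Run at pos 16: 'aa' (length 2) -> 0 match(es)
Matches found: []
Total: 0

0


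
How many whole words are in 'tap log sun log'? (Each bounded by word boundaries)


Word boundaries (\b) mark the start/end of each word.
Text: 'tap log sun log'
Splitting by whitespace:
  Word 1: 'tap'
  Word 2: 'log'
  Word 3: 'sun'
  Word 4: 'log'
Total whole words: 4

4


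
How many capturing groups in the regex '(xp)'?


To count capturing groups, count each '(' that starts a group.
Pattern: '(xp)'
Walking through the pattern:
  Position 0: '(' -> group #1
Total capturing groups: 1

1


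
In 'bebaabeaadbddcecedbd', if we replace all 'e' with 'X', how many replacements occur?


re.sub('e', 'X', text) replaces every occurrence of 'e' with 'X'.
Text: 'bebaabeaadbddcecedbd'
Scanning for 'e':
  pos 1: 'e' -> replacement #1
  pos 6: 'e' -> replacement #2
  pos 14: 'e' -> replacement #3
  pos 16: 'e' -> replacement #4
Total replacements: 4

4


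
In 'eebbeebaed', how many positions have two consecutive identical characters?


Looking for consecutive identical characters in 'eebbeebaed':
  pos 0-1: 'e' vs 'e' -> MATCH ('ee')
  pos 1-2: 'e' vs 'b' -> different
  pos 2-3: 'b' vs 'b' -> MATCH ('bb')
  pos 3-4: 'b' vs 'e' -> different
  pos 4-5: 'e' vs 'e' -> MATCH ('ee')
  pos 5-6: 'e' vs 'b' -> different
  pos 6-7: 'b' vs 'a' -> different
  pos 7-8: 'a' vs 'e' -> different
  pos 8-9: 'e' vs 'd' -> different
Consecutive identical pairs: ['ee', 'bb', 'ee']
Count: 3

3


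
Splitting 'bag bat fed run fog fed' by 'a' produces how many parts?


Splitting by 'a' breaks the string at each occurrence of the separator.
Text: 'bag bat fed run fog fed'
Parts after split:
  Part 1: 'b'
  Part 2: 'g b'
  Part 3: 't fed run fog fed'
Total parts: 3

3


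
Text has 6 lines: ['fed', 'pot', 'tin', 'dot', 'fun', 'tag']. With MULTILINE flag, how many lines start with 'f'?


With MULTILINE flag, ^ matches the start of each line.
Lines: ['fed', 'pot', 'tin', 'dot', 'fun', 'tag']
Checking which lines start with 'f':
  Line 1: 'fed' -> MATCH
  Line 2: 'pot' -> no
  Line 3: 'tin' -> no
  Line 4: 'dot' -> no
  Line 5: 'fun' -> MATCH
  Line 6: 'tag' -> no
Matching lines: ['fed', 'fun']
Count: 2

2


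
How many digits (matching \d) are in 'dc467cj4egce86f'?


\d matches any digit 0-9.
Scanning 'dc467cj4egce86f':
  pos 2: '4' -> DIGIT
  pos 3: '6' -> DIGIT
  pos 4: '7' -> DIGIT
  pos 7: '4' -> DIGIT
  pos 12: '8' -> DIGIT
  pos 13: '6' -> DIGIT
Digits found: ['4', '6', '7', '4', '8', '6']
Total: 6

6


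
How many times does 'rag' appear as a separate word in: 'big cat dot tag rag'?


Scanning each word for exact match 'rag':
  Word 1: 'big' -> no
  Word 2: 'cat' -> no
  Word 3: 'dot' -> no
  Word 4: 'tag' -> no
  Word 5: 'rag' -> MATCH
Total matches: 1

1


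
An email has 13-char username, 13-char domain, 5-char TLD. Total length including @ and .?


An email address has format: username@domain.tld
Username length: 13
'@' character: 1
Domain length: 13
'.' character: 1
TLD length: 5
Total = 13 + 1 + 13 + 1 + 5 = 33

33


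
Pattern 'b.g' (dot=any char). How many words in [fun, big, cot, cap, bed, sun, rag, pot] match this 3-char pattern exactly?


Pattern 'b.g' means: starts with 'b', any single char, ends with 'g'.
Checking each word (must be exactly 3 chars):
  'fun' (len=3): no
  'big' (len=3): MATCH
  'cot' (len=3): no
  'cap' (len=3): no
  'bed' (len=3): no
  'sun' (len=3): no
  'rag' (len=3): no
  'pot' (len=3): no
Matching words: ['big']
Total: 1

1


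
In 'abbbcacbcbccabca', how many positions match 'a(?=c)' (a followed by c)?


Lookahead 'a(?=c)' matches 'a' only when followed by 'c'.
String: 'abbbcacbcbccabca'
Checking each position where char is 'a':
  pos 0: 'a' -> no (next='b')
  pos 5: 'a' -> MATCH (next='c')
  pos 12: 'a' -> no (next='b')
Matching positions: [5]
Count: 1

1


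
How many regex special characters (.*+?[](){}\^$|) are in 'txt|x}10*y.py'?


Regex special characters are: . * + ? [ ] ( ) { } \ ^ $ |
Scanning 'txt|x}10*y.py':
  pos 3: '|' -> SPECIAL
  pos 5: '}' -> SPECIAL
  pos 8: '*' -> SPECIAL
  pos 10: '.' -> SPECIAL
Special chars found: ['|', '}', '*', '.']
Total: 4

4


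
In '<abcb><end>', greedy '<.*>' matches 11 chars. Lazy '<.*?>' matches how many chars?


Greedy '<.*>' tries to match as MUCH as possible.
Lazy '<.*?>' tries to match as LITTLE as possible.

String: '<abcb><end>'
Greedy '<.*>' starts at first '<' and extends to the LAST '>': '<abcb><end>' (11 chars)
Lazy '<.*?>' starts at first '<' and stops at the FIRST '>': '<abcb>' (6 chars)

6


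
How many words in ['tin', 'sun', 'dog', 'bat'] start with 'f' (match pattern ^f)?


Pattern ^f anchors to start of word. Check which words begin with 'f':
  'tin' -> no
  'sun' -> no
  'dog' -> no
  'bat' -> no
Matching words: []
Count: 0

0


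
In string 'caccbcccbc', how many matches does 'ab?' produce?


Pattern 'ab?' matches 'a' optionally followed by 'b'.
String: 'caccbcccbc'
Scanning left to right for 'a' then checking next char:
  Match 1: 'a' (a not followed by b)
Total matches: 1

1


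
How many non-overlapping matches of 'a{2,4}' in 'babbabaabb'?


Pattern 'a{2,4}' matches between 2 and 4 consecutive a's (greedy).
String: 'babbabaabb'
Finding runs of a's and applying greedy matching:
  Run at pos 1: 'a' (length 1)
  Run at pos 4: 'a' (length 1)
  Run at pos 6: 'aa' (length 2)
Matches: ['aa']
Count: 1

1


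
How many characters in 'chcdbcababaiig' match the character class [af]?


Character class [af] matches any of: {a, f}
Scanning string 'chcdbcababaiig' character by character:
  pos 0: 'c' -> no
  pos 1: 'h' -> no
  pos 2: 'c' -> no
  pos 3: 'd' -> no
  pos 4: 'b' -> no
  pos 5: 'c' -> no
  pos 6: 'a' -> MATCH
  pos 7: 'b' -> no
  pos 8: 'a' -> MATCH
  pos 9: 'b' -> no
  pos 10: 'a' -> MATCH
  pos 11: 'i' -> no
  pos 12: 'i' -> no
  pos 13: 'g' -> no
Total matches: 3

3


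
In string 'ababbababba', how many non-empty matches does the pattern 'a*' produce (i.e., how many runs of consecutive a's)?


Pattern 'a*' matches zero or more a's. We want non-empty runs of consecutive a's.
String: 'ababbababba'
Walking through the string to find runs of a's:
  Run 1: positions 0-0 -> 'a'
  Run 2: positions 2-2 -> 'a'
  Run 3: positions 5-5 -> 'a'
  Run 4: positions 7-7 -> 'a'
  Run 5: positions 10-10 -> 'a'
Non-empty runs found: ['a', 'a', 'a', 'a', 'a']
Count: 5

5


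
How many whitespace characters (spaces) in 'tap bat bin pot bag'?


\s matches whitespace characters (spaces, tabs, etc.).
Text: 'tap bat bin pot bag'
This text has 5 words separated by spaces.
Number of spaces = number of words - 1 = 5 - 1 = 4

4


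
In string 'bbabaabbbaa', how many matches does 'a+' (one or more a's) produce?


Pattern 'a+' matches one or more consecutive a's.
String: 'bbabaabbbaa'
Scanning for runs of a:
  Match 1: 'a' (length 1)
  Match 2: 'aa' (length 2)
  Match 3: 'aa' (length 2)
Total matches: 3

3


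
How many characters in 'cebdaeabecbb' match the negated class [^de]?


Negated class [^de] matches any char NOT in {d, e}
Scanning 'cebdaeabecbb':
  pos 0: 'c' -> MATCH
  pos 1: 'e' -> no (excluded)
  pos 2: 'b' -> MATCH
  pos 3: 'd' -> no (excluded)
  pos 4: 'a' -> MATCH
  pos 5: 'e' -> no (excluded)
  pos 6: 'a' -> MATCH
  pos 7: 'b' -> MATCH
  pos 8: 'e' -> no (excluded)
  pos 9: 'c' -> MATCH
  pos 10: 'b' -> MATCH
  pos 11: 'b' -> MATCH
Total matches: 8

8


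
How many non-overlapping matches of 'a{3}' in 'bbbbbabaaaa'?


Pattern 'a{3}' matches exactly 3 consecutive a's (greedy, non-overlapping).
String: 'bbbbbabaaaa'
Scanning for runs of a's:
  Run at pos 5: 'a' (length 1) -> 0 match(es)
  Run at pos 7: 'aaaa' (length 4) -> 1 match(es)
Matches found: ['aaa']
Total: 1

1


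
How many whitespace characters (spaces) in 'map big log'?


\s matches whitespace characters (spaces, tabs, etc.).
Text: 'map big log'
This text has 3 words separated by spaces.
Number of spaces = number of words - 1 = 3 - 1 = 2

2


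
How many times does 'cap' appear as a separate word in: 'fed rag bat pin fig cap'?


Scanning each word for exact match 'cap':
  Word 1: 'fed' -> no
  Word 2: 'rag' -> no
  Word 3: 'bat' -> no
  Word 4: 'pin' -> no
  Word 5: 'fig' -> no
  Word 6: 'cap' -> MATCH
Total matches: 1

1


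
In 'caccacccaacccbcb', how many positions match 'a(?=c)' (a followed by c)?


Lookahead 'a(?=c)' matches 'a' only when followed by 'c'.
String: 'caccacccaacccbcb'
Checking each position where char is 'a':
  pos 1: 'a' -> MATCH (next='c')
  pos 4: 'a' -> MATCH (next='c')
  pos 8: 'a' -> no (next='a')
  pos 9: 'a' -> MATCH (next='c')
Matching positions: [1, 4, 9]
Count: 3

3


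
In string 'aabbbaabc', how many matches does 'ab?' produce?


Pattern 'ab?' matches 'a' optionally followed by 'b'.
String: 'aabbbaabc'
Scanning left to right for 'a' then checking next char:
  Match 1: 'a' (a not followed by b)
  Match 2: 'ab' (a followed by b)
  Match 3: 'a' (a not followed by b)
  Match 4: 'ab' (a followed by b)
Total matches: 4

4


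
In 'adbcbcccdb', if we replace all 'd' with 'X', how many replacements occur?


re.sub('d', 'X', text) replaces every occurrence of 'd' with 'X'.
Text: 'adbcbcccdb'
Scanning for 'd':
  pos 1: 'd' -> replacement #1
  pos 8: 'd' -> replacement #2
Total replacements: 2

2


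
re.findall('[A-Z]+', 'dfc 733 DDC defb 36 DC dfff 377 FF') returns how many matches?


Pattern '[A-Z]+' finds one or more uppercase letters.
Text: 'dfc 733 DDC defb 36 DC dfff 377 FF'
Scanning for matches:
  Match 1: 'DDC'
  Match 2: 'DC'
  Match 3: 'FF'
Total matches: 3

3


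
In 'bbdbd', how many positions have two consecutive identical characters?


Looking for consecutive identical characters in 'bbdbd':
  pos 0-1: 'b' vs 'b' -> MATCH ('bb')
  pos 1-2: 'b' vs 'd' -> different
  pos 2-3: 'd' vs 'b' -> different
  pos 3-4: 'b' vs 'd' -> different
Consecutive identical pairs: ['bb']
Count: 1

1


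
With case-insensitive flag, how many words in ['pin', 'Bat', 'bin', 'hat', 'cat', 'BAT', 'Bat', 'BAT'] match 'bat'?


Case-insensitive matching: compare each word's lowercase form to 'bat'.
  'pin' -> lower='pin' -> no
  'Bat' -> lower='bat' -> MATCH
  'bin' -> lower='bin' -> no
  'hat' -> lower='hat' -> no
  'cat' -> lower='cat' -> no
  'BAT' -> lower='bat' -> MATCH
  'Bat' -> lower='bat' -> MATCH
  'BAT' -> lower='bat' -> MATCH
Matches: ['Bat', 'BAT', 'Bat', 'BAT']
Count: 4

4


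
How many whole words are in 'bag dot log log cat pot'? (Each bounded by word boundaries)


Word boundaries (\b) mark the start/end of each word.
Text: 'bag dot log log cat pot'
Splitting by whitespace:
  Word 1: 'bag'
  Word 2: 'dot'
  Word 3: 'log'
  Word 4: 'log'
  Word 5: 'cat'
  Word 6: 'pot'
Total whole words: 6

6


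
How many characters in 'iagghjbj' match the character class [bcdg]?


Character class [bcdg] matches any of: {b, c, d, g}
Scanning string 'iagghjbj' character by character:
  pos 0: 'i' -> no
  pos 1: 'a' -> no
  pos 2: 'g' -> MATCH
  pos 3: 'g' -> MATCH
  pos 4: 'h' -> no
  pos 5: 'j' -> no
  pos 6: 'b' -> MATCH
  pos 7: 'j' -> no
Total matches: 3

3


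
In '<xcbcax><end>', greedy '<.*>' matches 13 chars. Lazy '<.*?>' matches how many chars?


Greedy '<.*>' tries to match as MUCH as possible.
Lazy '<.*?>' tries to match as LITTLE as possible.

String: '<xcbcax><end>'
Greedy '<.*>' starts at first '<' and extends to the LAST '>': '<xcbcax><end>' (13 chars)
Lazy '<.*?>' starts at first '<' and stops at the FIRST '>': '<xcbcax>' (8 chars)

8


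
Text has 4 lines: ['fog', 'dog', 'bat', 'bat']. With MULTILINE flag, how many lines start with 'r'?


With MULTILINE flag, ^ matches the start of each line.
Lines: ['fog', 'dog', 'bat', 'bat']
Checking which lines start with 'r':
  Line 1: 'fog' -> no
  Line 2: 'dog' -> no
  Line 3: 'bat' -> no
  Line 4: 'bat' -> no
Matching lines: []
Count: 0

0


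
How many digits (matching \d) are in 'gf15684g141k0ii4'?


\d matches any digit 0-9.
Scanning 'gf15684g141k0ii4':
  pos 2: '1' -> DIGIT
  pos 3: '5' -> DIGIT
  pos 4: '6' -> DIGIT
  pos 5: '8' -> DIGIT
  pos 6: '4' -> DIGIT
  pos 8: '1' -> DIGIT
  pos 9: '4' -> DIGIT
  pos 10: '1' -> DIGIT
  pos 12: '0' -> DIGIT
  pos 15: '4' -> DIGIT
Digits found: ['1', '5', '6', '8', '4', '1', '4', '1', '0', '4']
Total: 10

10


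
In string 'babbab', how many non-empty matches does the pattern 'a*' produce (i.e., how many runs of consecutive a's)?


Pattern 'a*' matches zero or more a's. We want non-empty runs of consecutive a's.
String: 'babbab'
Walking through the string to find runs of a's:
  Run 1: positions 1-1 -> 'a'
  Run 2: positions 4-4 -> 'a'
Non-empty runs found: ['a', 'a']
Count: 2

2


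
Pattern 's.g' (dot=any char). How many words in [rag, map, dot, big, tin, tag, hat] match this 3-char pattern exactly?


Pattern 's.g' means: starts with 's', any single char, ends with 'g'.
Checking each word (must be exactly 3 chars):
  'rag' (len=3): no
  'map' (len=3): no
  'dot' (len=3): no
  'big' (len=3): no
  'tin' (len=3): no
  'tag' (len=3): no
  'hat' (len=3): no
Matching words: []
Total: 0

0


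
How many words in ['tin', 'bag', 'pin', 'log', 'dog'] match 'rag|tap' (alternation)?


Alternation 'rag|tap' matches either 'rag' or 'tap'.
Checking each word:
  'tin' -> no
  'bag' -> no
  'pin' -> no
  'log' -> no
  'dog' -> no
Matches: []
Count: 0

0


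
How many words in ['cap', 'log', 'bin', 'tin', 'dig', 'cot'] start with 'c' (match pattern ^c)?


Pattern ^c anchors to start of word. Check which words begin with 'c':
  'cap' -> MATCH (starts with 'c')
  'log' -> no
  'bin' -> no
  'tin' -> no
  'dig' -> no
  'cot' -> MATCH (starts with 'c')
Matching words: ['cap', 'cot']
Count: 2

2


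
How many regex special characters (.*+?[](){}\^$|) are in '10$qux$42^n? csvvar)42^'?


Regex special characters are: . * + ? [ ] ( ) { } \ ^ $ |
Scanning '10$qux$42^n? csvvar)42^':
  pos 2: '$' -> SPECIAL
  pos 6: '$' -> SPECIAL
  pos 9: '^' -> SPECIAL
  pos 11: '?' -> SPECIAL
  pos 19: ')' -> SPECIAL
  pos 22: '^' -> SPECIAL
Special chars found: ['$', '$', '^', '?', ')', '^']
Total: 6

6


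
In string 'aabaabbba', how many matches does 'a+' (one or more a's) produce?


Pattern 'a+' matches one or more consecutive a's.
String: 'aabaabbba'
Scanning for runs of a:
  Match 1: 'aa' (length 2)
  Match 2: 'aa' (length 2)
  Match 3: 'a' (length 1)
Total matches: 3

3


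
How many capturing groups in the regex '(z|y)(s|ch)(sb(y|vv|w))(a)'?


To count capturing groups, count each '(' that starts a group.
Pattern: '(z|y)(s|ch)(sb(y|vv|w))(a)'
Walking through the pattern:
  Position 0: '(' -> group #1
  Position 5: '(' -> group #2
  Position 11: '(' -> group #3
  Position 14: '(' -> group #4
  Position 23: '(' -> group #5
Total capturing groups: 5

5


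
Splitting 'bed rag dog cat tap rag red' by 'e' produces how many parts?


Splitting by 'e' breaks the string at each occurrence of the separator.
Text: 'bed rag dog cat tap rag red'
Parts after split:
  Part 1: 'b'
  Part 2: 'd rag dog cat tap rag r'
  Part 3: 'd'
Total parts: 3

3


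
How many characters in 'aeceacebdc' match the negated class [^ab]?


Negated class [^ab] matches any char NOT in {a, b}
Scanning 'aeceacebdc':
  pos 0: 'a' -> no (excluded)
  pos 1: 'e' -> MATCH
  pos 2: 'c' -> MATCH
  pos 3: 'e' -> MATCH
  pos 4: 'a' -> no (excluded)
  pos 5: 'c' -> MATCH
  pos 6: 'e' -> MATCH
  pos 7: 'b' -> no (excluded)
  pos 8: 'd' -> MATCH
  pos 9: 'c' -> MATCH
Total matches: 7

7


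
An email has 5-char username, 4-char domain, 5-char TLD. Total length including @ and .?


An email address has format: username@domain.tld
Username length: 5
'@' character: 1
Domain length: 4
'.' character: 1
TLD length: 5
Total = 5 + 1 + 4 + 1 + 5 = 16

16


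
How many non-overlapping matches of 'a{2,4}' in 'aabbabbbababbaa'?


Pattern 'a{2,4}' matches between 2 and 4 consecutive a's (greedy).
String: 'aabbabbbababbaa'
Finding runs of a's and applying greedy matching:
  Run at pos 0: 'aa' (length 2)
  Run at pos 4: 'a' (length 1)
  Run at pos 8: 'a' (length 1)
  Run at pos 10: 'a' (length 1)
  Run at pos 13: 'aa' (length 2)
Matches: ['aa', 'aa']
Count: 2

2


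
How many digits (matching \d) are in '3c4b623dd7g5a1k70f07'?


\d matches any digit 0-9.
Scanning '3c4b623dd7g5a1k70f07':
  pos 0: '3' -> DIGIT
  pos 2: '4' -> DIGIT
  pos 4: '6' -> DIGIT
  pos 5: '2' -> DIGIT
  pos 6: '3' -> DIGIT
  pos 9: '7' -> DIGIT
  pos 11: '5' -> DIGIT
  pos 13: '1' -> DIGIT
  pos 15: '7' -> DIGIT
  pos 16: '0' -> DIGIT
  pos 18: '0' -> DIGIT
  pos 19: '7' -> DIGIT
Digits found: ['3', '4', '6', '2', '3', '7', '5', '1', '7', '0', '0', '7']
Total: 12

12


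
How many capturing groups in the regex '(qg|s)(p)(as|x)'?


To count capturing groups, count each '(' that starts a group.
Pattern: '(qg|s)(p)(as|x)'
Walking through the pattern:
  Position 0: '(' -> group #1
  Position 6: '(' -> group #2
  Position 9: '(' -> group #3
Total capturing groups: 3

3


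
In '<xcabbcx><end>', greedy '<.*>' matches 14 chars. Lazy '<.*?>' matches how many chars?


Greedy '<.*>' tries to match as MUCH as possible.
Lazy '<.*?>' tries to match as LITTLE as possible.

String: '<xcabbcx><end>'
Greedy '<.*>' starts at first '<' and extends to the LAST '>': '<xcabbcx><end>' (14 chars)
Lazy '<.*?>' starts at first '<' and stops at the FIRST '>': '<xcabbcx>' (9 chars)

9


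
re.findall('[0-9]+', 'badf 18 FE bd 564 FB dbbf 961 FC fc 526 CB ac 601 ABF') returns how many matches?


Pattern '[0-9]+' finds one or more digits.
Text: 'badf 18 FE bd 564 FB dbbf 961 FC fc 526 CB ac 601 ABF'
Scanning for matches:
  Match 1: '18'
  Match 2: '564'
  Match 3: '961'
  Match 4: '526'
  Match 5: '601'
Total matches: 5

5


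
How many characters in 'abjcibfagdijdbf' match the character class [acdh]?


Character class [acdh] matches any of: {a, c, d, h}
Scanning string 'abjcibfagdijdbf' character by character:
  pos 0: 'a' -> MATCH
  pos 1: 'b' -> no
  pos 2: 'j' -> no
  pos 3: 'c' -> MATCH
  pos 4: 'i' -> no
  pos 5: 'b' -> no
  pos 6: 'f' -> no
  pos 7: 'a' -> MATCH
  pos 8: 'g' -> no
  pos 9: 'd' -> MATCH
  pos 10: 'i' -> no
  pos 11: 'j' -> no
  pos 12: 'd' -> MATCH
  pos 13: 'b' -> no
  pos 14: 'f' -> no
Total matches: 5

5


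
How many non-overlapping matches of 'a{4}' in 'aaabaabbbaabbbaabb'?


Pattern 'a{4}' matches exactly 4 consecutive a's (greedy, non-overlapping).
String: 'aaabaabbbaabbbaabb'
Scanning for runs of a's:
  Run at pos 0: 'aaa' (length 3) -> 0 match(es)
  Run at pos 4: 'aa' (length 2) -> 0 match(es)
  Run at pos 9: 'aa' (length 2) -> 0 match(es)
  Run at pos 14: 'aa' (length 2) -> 0 match(es)
Matches found: []
Total: 0

0


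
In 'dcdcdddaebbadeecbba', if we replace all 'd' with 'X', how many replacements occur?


re.sub('d', 'X', text) replaces every occurrence of 'd' with 'X'.
Text: 'dcdcdddaebbadeecbba'
Scanning for 'd':
  pos 0: 'd' -> replacement #1
  pos 2: 'd' -> replacement #2
  pos 4: 'd' -> replacement #3
  pos 5: 'd' -> replacement #4
  pos 6: 'd' -> replacement #5
  pos 12: 'd' -> replacement #6
Total replacements: 6

6


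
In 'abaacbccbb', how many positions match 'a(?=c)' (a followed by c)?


Lookahead 'a(?=c)' matches 'a' only when followed by 'c'.
String: 'abaacbccbb'
Checking each position where char is 'a':
  pos 0: 'a' -> no (next='b')
  pos 2: 'a' -> no (next='a')
  pos 3: 'a' -> MATCH (next='c')
Matching positions: [3]
Count: 1

1


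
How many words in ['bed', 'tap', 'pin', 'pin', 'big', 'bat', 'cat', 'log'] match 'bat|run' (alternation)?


Alternation 'bat|run' matches either 'bat' or 'run'.
Checking each word:
  'bed' -> no
  'tap' -> no
  'pin' -> no
  'pin' -> no
  'big' -> no
  'bat' -> MATCH
  'cat' -> no
  'log' -> no
Matches: ['bat']
Count: 1

1


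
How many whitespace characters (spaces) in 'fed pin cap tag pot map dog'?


\s matches whitespace characters (spaces, tabs, etc.).
Text: 'fed pin cap tag pot map dog'
This text has 7 words separated by spaces.
Number of spaces = number of words - 1 = 7 - 1 = 6

6


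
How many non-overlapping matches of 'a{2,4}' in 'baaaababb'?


Pattern 'a{2,4}' matches between 2 and 4 consecutive a's (greedy).
String: 'baaaababb'
Finding runs of a's and applying greedy matching:
  Run at pos 1: 'aaaa' (length 4)
  Run at pos 6: 'a' (length 1)
Matches: ['aaaa']
Count: 1

1


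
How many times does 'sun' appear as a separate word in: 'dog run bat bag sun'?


Scanning each word for exact match 'sun':
  Word 1: 'dog' -> no
  Word 2: 'run' -> no
  Word 3: 'bat' -> no
  Word 4: 'bag' -> no
  Word 5: 'sun' -> MATCH
Total matches: 1

1


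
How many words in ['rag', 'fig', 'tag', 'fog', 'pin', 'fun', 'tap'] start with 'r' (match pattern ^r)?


Pattern ^r anchors to start of word. Check which words begin with 'r':
  'rag' -> MATCH (starts with 'r')
  'fig' -> no
  'tag' -> no
  'fog' -> no
  'pin' -> no
  'fun' -> no
  'tap' -> no
Matching words: ['rag']
Count: 1

1


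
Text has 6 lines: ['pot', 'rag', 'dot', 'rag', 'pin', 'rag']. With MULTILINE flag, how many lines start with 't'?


With MULTILINE flag, ^ matches the start of each line.
Lines: ['pot', 'rag', 'dot', 'rag', 'pin', 'rag']
Checking which lines start with 't':
  Line 1: 'pot' -> no
  Line 2: 'rag' -> no
  Line 3: 'dot' -> no
  Line 4: 'rag' -> no
  Line 5: 'pin' -> no
  Line 6: 'rag' -> no
Matching lines: []
Count: 0

0


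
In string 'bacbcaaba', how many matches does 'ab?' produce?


Pattern 'ab?' matches 'a' optionally followed by 'b'.
String: 'bacbcaaba'
Scanning left to right for 'a' then checking next char:
  Match 1: 'a' (a not followed by b)
  Match 2: 'a' (a not followed by b)
  Match 3: 'ab' (a followed by b)
  Match 4: 'a' (a not followed by b)
Total matches: 4

4


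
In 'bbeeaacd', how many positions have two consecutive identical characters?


Looking for consecutive identical characters in 'bbeeaacd':
  pos 0-1: 'b' vs 'b' -> MATCH ('bb')
  pos 1-2: 'b' vs 'e' -> different
  pos 2-3: 'e' vs 'e' -> MATCH ('ee')
  pos 3-4: 'e' vs 'a' -> different
  pos 4-5: 'a' vs 'a' -> MATCH ('aa')
  pos 5-6: 'a' vs 'c' -> different
  pos 6-7: 'c' vs 'd' -> different
Consecutive identical pairs: ['bb', 'ee', 'aa']
Count: 3

3


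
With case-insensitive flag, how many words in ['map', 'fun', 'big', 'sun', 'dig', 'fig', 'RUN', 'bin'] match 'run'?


Case-insensitive matching: compare each word's lowercase form to 'run'.
  'map' -> lower='map' -> no
  'fun' -> lower='fun' -> no
  'big' -> lower='big' -> no
  'sun' -> lower='sun' -> no
  'dig' -> lower='dig' -> no
  'fig' -> lower='fig' -> no
  'RUN' -> lower='run' -> MATCH
  'bin' -> lower='bin' -> no
Matches: ['RUN']
Count: 1

1


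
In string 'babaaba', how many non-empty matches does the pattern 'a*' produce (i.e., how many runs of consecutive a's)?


Pattern 'a*' matches zero or more a's. We want non-empty runs of consecutive a's.
String: 'babaaba'
Walking through the string to find runs of a's:
  Run 1: positions 1-1 -> 'a'
  Run 2: positions 3-4 -> 'aa'
  Run 3: positions 6-6 -> 'a'
Non-empty runs found: ['a', 'aa', 'a']
Count: 3

3


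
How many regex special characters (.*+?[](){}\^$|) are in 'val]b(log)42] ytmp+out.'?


Regex special characters are: . * + ? [ ] ( ) { } \ ^ $ |
Scanning 'val]b(log)42] ytmp+out.':
  pos 3: ']' -> SPECIAL
  pos 5: '(' -> SPECIAL
  pos 9: ')' -> SPECIAL
  pos 12: ']' -> SPECIAL
  pos 18: '+' -> SPECIAL
  pos 22: '.' -> SPECIAL
Special chars found: [']', '(', ')', ']', '+', '.']
Total: 6

6


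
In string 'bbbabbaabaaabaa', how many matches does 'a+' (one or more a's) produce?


Pattern 'a+' matches one or more consecutive a's.
String: 'bbbabbaabaaabaa'
Scanning for runs of a:
  Match 1: 'a' (length 1)
  Match 2: 'aa' (length 2)
  Match 3: 'aaa' (length 3)
  Match 4: 'aa' (length 2)
Total matches: 4

4


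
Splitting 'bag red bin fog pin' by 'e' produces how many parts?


Splitting by 'e' breaks the string at each occurrence of the separator.
Text: 'bag red bin fog pin'
Parts after split:
  Part 1: 'bag r'
  Part 2: 'd bin fog pin'
Total parts: 2

2


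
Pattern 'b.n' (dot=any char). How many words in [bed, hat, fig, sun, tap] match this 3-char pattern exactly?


Pattern 'b.n' means: starts with 'b', any single char, ends with 'n'.
Checking each word (must be exactly 3 chars):
  'bed' (len=3): no
  'hat' (len=3): no
  'fig' (len=3): no
  'sun' (len=3): no
  'tap' (len=3): no
Matching words: []
Total: 0

0


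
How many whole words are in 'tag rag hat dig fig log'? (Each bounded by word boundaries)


Word boundaries (\b) mark the start/end of each word.
Text: 'tag rag hat dig fig log'
Splitting by whitespace:
  Word 1: 'tag'
  Word 2: 'rag'
  Word 3: 'hat'
  Word 4: 'dig'
  Word 5: 'fig'
  Word 6: 'log'
Total whole words: 6

6


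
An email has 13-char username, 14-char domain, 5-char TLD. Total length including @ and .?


An email address has format: username@domain.tld
Username length: 13
'@' character: 1
Domain length: 14
'.' character: 1
TLD length: 5
Total = 13 + 1 + 14 + 1 + 5 = 34

34


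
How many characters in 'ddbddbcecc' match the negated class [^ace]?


Negated class [^ace] matches any char NOT in {a, c, e}
Scanning 'ddbddbcecc':
  pos 0: 'd' -> MATCH
  pos 1: 'd' -> MATCH
  pos 2: 'b' -> MATCH
  pos 3: 'd' -> MATCH
  pos 4: 'd' -> MATCH
  pos 5: 'b' -> MATCH
  pos 6: 'c' -> no (excluded)
  pos 7: 'e' -> no (excluded)
  pos 8: 'c' -> no (excluded)
  pos 9: 'c' -> no (excluded)
Total matches: 6

6


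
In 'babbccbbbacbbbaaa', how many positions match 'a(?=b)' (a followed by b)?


Lookahead 'a(?=b)' matches 'a' only when followed by 'b'.
String: 'babbccbbbacbbbaaa'
Checking each position where char is 'a':
  pos 1: 'a' -> MATCH (next='b')
  pos 9: 'a' -> no (next='c')
  pos 14: 'a' -> no (next='a')
  pos 15: 'a' -> no (next='a')
Matching positions: [1]
Count: 1

1


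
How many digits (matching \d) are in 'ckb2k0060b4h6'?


\d matches any digit 0-9.
Scanning 'ckb2k0060b4h6':
  pos 3: '2' -> DIGIT
  pos 5: '0' -> DIGIT
  pos 6: '0' -> DIGIT
  pos 7: '6' -> DIGIT
  pos 8: '0' -> DIGIT
  pos 10: '4' -> DIGIT
  pos 12: '6' -> DIGIT
Digits found: ['2', '0', '0', '6', '0', '4', '6']
Total: 7

7


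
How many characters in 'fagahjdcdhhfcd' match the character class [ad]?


Character class [ad] matches any of: {a, d}
Scanning string 'fagahjdcdhhfcd' character by character:
  pos 0: 'f' -> no
  pos 1: 'a' -> MATCH
  pos 2: 'g' -> no
  pos 3: 'a' -> MATCH
  pos 4: 'h' -> no
  pos 5: 'j' -> no
  pos 6: 'd' -> MATCH
  pos 7: 'c' -> no
  pos 8: 'd' -> MATCH
  pos 9: 'h' -> no
  pos 10: 'h' -> no
  pos 11: 'f' -> no
  pos 12: 'c' -> no
  pos 13: 'd' -> MATCH
Total matches: 5

5


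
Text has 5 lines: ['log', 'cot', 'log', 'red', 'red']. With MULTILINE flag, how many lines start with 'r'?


With MULTILINE flag, ^ matches the start of each line.
Lines: ['log', 'cot', 'log', 'red', 'red']
Checking which lines start with 'r':
  Line 1: 'log' -> no
  Line 2: 'cot' -> no
  Line 3: 'log' -> no
  Line 4: 'red' -> MATCH
  Line 5: 'red' -> MATCH
Matching lines: ['red', 'red']
Count: 2

2


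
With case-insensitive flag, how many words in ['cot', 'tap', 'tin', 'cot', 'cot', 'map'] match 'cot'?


Case-insensitive matching: compare each word's lowercase form to 'cot'.
  'cot' -> lower='cot' -> MATCH
  'tap' -> lower='tap' -> no
  'tin' -> lower='tin' -> no
  'cot' -> lower='cot' -> MATCH
  'cot' -> lower='cot' -> MATCH
  'map' -> lower='map' -> no
Matches: ['cot', 'cot', 'cot']
Count: 3

3


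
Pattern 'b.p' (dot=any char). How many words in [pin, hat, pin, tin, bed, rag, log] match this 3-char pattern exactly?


Pattern 'b.p' means: starts with 'b', any single char, ends with 'p'.
Checking each word (must be exactly 3 chars):
  'pin' (len=3): no
  'hat' (len=3): no
  'pin' (len=3): no
  'tin' (len=3): no
  'bed' (len=3): no
  'rag' (len=3): no
  'log' (len=3): no
Matching words: []
Total: 0

0


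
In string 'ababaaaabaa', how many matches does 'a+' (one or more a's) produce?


Pattern 'a+' matches one or more consecutive a's.
String: 'ababaaaabaa'
Scanning for runs of a:
  Match 1: 'a' (length 1)
  Match 2: 'a' (length 1)
  Match 3: 'aaaa' (length 4)
  Match 4: 'aa' (length 2)
Total matches: 4

4


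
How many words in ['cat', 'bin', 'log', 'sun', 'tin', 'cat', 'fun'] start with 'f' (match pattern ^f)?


Pattern ^f anchors to start of word. Check which words begin with 'f':
  'cat' -> no
  'bin' -> no
  'log' -> no
  'sun' -> no
  'tin' -> no
  'cat' -> no
  'fun' -> MATCH (starts with 'f')
Matching words: ['fun']
Count: 1

1


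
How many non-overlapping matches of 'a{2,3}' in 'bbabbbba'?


Pattern 'a{2,3}' matches between 2 and 3 consecutive a's (greedy).
String: 'bbabbbba'
Finding runs of a's and applying greedy matching:
  Run at pos 2: 'a' (length 1)
  Run at pos 7: 'a' (length 1)
Matches: []
Count: 0

0


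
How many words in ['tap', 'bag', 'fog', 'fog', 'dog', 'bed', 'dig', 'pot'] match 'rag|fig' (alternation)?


Alternation 'rag|fig' matches either 'rag' or 'fig'.
Checking each word:
  'tap' -> no
  'bag' -> no
  'fog' -> no
  'fog' -> no
  'dog' -> no
  'bed' -> no
  'dig' -> no
  'pot' -> no
Matches: []
Count: 0

0


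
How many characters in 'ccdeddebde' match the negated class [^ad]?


Negated class [^ad] matches any char NOT in {a, d}
Scanning 'ccdeddebde':
  pos 0: 'c' -> MATCH
  pos 1: 'c' -> MATCH
  pos 2: 'd' -> no (excluded)
  pos 3: 'e' -> MATCH
  pos 4: 'd' -> no (excluded)
  pos 5: 'd' -> no (excluded)
  pos 6: 'e' -> MATCH
  pos 7: 'b' -> MATCH
  pos 8: 'd' -> no (excluded)
  pos 9: 'e' -> MATCH
Total matches: 6

6


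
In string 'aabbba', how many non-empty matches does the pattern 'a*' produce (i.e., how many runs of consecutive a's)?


Pattern 'a*' matches zero or more a's. We want non-empty runs of consecutive a's.
String: 'aabbba'
Walking through the string to find runs of a's:
  Run 1: positions 0-1 -> 'aa'
  Run 2: positions 5-5 -> 'a'
Non-empty runs found: ['aa', 'a']
Count: 2

2


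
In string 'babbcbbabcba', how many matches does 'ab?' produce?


Pattern 'ab?' matches 'a' optionally followed by 'b'.
String: 'babbcbbabcba'
Scanning left to right for 'a' then checking next char:
  Match 1: 'ab' (a followed by b)
  Match 2: 'ab' (a followed by b)
  Match 3: 'a' (a not followed by b)
Total matches: 3

3


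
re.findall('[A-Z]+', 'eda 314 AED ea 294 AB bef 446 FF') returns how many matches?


Pattern '[A-Z]+' finds one or more uppercase letters.
Text: 'eda 314 AED ea 294 AB bef 446 FF'
Scanning for matches:
  Match 1: 'AED'
  Match 2: 'AB'
  Match 3: 'FF'
Total matches: 3

3


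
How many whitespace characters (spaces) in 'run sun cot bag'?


\s matches whitespace characters (spaces, tabs, etc.).
Text: 'run sun cot bag'
This text has 4 words separated by spaces.
Number of spaces = number of words - 1 = 4 - 1 = 3

3


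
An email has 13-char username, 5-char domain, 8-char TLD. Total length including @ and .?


An email address has format: username@domain.tld
Username length: 13
'@' character: 1
Domain length: 5
'.' character: 1
TLD length: 8
Total = 13 + 1 + 5 + 1 + 8 = 28

28


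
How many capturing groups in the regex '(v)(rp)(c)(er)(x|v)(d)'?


To count capturing groups, count each '(' that starts a group.
Pattern: '(v)(rp)(c)(er)(x|v)(d)'
Walking through the pattern:
  Position 0: '(' -> group #1
  Position 3: '(' -> group #2
  Position 7: '(' -> group #3
  Position 10: '(' -> group #4
  Position 14: '(' -> group #5
  Position 19: '(' -> group #6
Total capturing groups: 6

6


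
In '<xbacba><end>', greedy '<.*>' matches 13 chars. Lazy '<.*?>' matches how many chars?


Greedy '<.*>' tries to match as MUCH as possible.
Lazy '<.*?>' tries to match as LITTLE as possible.

String: '<xbacba><end>'
Greedy '<.*>' starts at first '<' and extends to the LAST '>': '<xbacba><end>' (13 chars)
Lazy '<.*?>' starts at first '<' and stops at the FIRST '>': '<xbacba>' (8 chars)

8


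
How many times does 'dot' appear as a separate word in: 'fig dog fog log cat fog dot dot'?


Scanning each word for exact match 'dot':
  Word 1: 'fig' -> no
  Word 2: 'dog' -> no
  Word 3: 'fog' -> no
  Word 4: 'log' -> no
  Word 5: 'cat' -> no
  Word 6: 'fog' -> no
  Word 7: 'dot' -> MATCH
  Word 8: 'dot' -> MATCH
Total matches: 2

2


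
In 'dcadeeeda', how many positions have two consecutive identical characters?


Looking for consecutive identical characters in 'dcadeeeda':
  pos 0-1: 'd' vs 'c' -> different
  pos 1-2: 'c' vs 'a' -> different
  pos 2-3: 'a' vs 'd' -> different
  pos 3-4: 'd' vs 'e' -> different
  pos 4-5: 'e' vs 'e' -> MATCH ('ee')
  pos 5-6: 'e' vs 'e' -> MATCH ('ee')
  pos 6-7: 'e' vs 'd' -> different
  pos 7-8: 'd' vs 'a' -> different
Consecutive identical pairs: ['ee', 'ee']
Count: 2

2


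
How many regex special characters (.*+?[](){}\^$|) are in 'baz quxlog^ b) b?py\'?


Regex special characters are: . * + ? [ ] ( ) { } \ ^ $ |
Scanning 'baz quxlog^ b) b?py\':
  pos 10: '^' -> SPECIAL
  pos 13: ')' -> SPECIAL
  pos 16: '?' -> SPECIAL
  pos 19: '\' -> SPECIAL
Special chars found: ['^', ')', '?', '\\']
Total: 4

4


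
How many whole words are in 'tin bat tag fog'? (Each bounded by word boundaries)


Word boundaries (\b) mark the start/end of each word.
Text: 'tin bat tag fog'
Splitting by whitespace:
  Word 1: 'tin'
  Word 2: 'bat'
  Word 3: 'tag'
  Word 4: 'fog'
Total whole words: 4

4


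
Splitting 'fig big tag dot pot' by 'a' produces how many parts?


Splitting by 'a' breaks the string at each occurrence of the separator.
Text: 'fig big tag dot pot'
Parts after split:
  Part 1: 'fig big t'
  Part 2: 'g dot pot'
Total parts: 2

2


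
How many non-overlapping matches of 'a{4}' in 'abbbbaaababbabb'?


Pattern 'a{4}' matches exactly 4 consecutive a's (greedy, non-overlapping).
String: 'abbbbaaababbabb'
Scanning for runs of a's:
  Run at pos 0: 'a' (length 1) -> 0 match(es)
  Run at pos 5: 'aaa' (length 3) -> 0 match(es)
  Run at pos 9: 'a' (length 1) -> 0 match(es)
  Run at pos 12: 'a' (length 1) -> 0 match(es)
Matches found: []
Total: 0

0


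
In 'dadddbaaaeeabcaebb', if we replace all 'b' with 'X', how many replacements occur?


re.sub('b', 'X', text) replaces every occurrence of 'b' with 'X'.
Text: 'dadddbaaaeeabcaebb'
Scanning for 'b':
  pos 5: 'b' -> replacement #1
  pos 12: 'b' -> replacement #2
  pos 16: 'b' -> replacement #3
  pos 17: 'b' -> replacement #4
Total replacements: 4

4


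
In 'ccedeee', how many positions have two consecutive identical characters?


Looking for consecutive identical characters in 'ccedeee':
  pos 0-1: 'c' vs 'c' -> MATCH ('cc')
  pos 1-2: 'c' vs 'e' -> different
  pos 2-3: 'e' vs 'd' -> different
  pos 3-4: 'd' vs 'e' -> different
  pos 4-5: 'e' vs 'e' -> MATCH ('ee')
  pos 5-6: 'e' vs 'e' -> MATCH ('ee')
Consecutive identical pairs: ['cc', 'ee', 'ee']
Count: 3

3
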